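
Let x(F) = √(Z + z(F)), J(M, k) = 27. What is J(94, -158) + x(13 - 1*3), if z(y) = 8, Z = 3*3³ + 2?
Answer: 27 + √91 ≈ 36.539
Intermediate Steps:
Z = 83 (Z = 3*27 + 2 = 81 + 2 = 83)
x(F) = √91 (x(F) = √(83 + 8) = √91)
J(94, -158) + x(13 - 1*3) = 27 + √91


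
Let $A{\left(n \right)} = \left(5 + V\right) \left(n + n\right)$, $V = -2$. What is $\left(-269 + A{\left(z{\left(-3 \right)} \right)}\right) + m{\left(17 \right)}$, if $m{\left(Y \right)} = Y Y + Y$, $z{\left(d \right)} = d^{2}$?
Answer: $91$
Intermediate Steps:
$m{\left(Y \right)} = Y + Y^{2}$ ($m{\left(Y \right)} = Y^{2} + Y = Y + Y^{2}$)
$A{\left(n \right)} = 6 n$ ($A{\left(n \right)} = \left(5 - 2\right) \left(n + n\right) = 3 \cdot 2 n = 6 n$)
$\left(-269 + A{\left(z{\left(-3 \right)} \right)}\right) + m{\left(17 \right)} = \left(-269 + 6 \left(-3\right)^{2}\right) + 17 \left(1 + 17\right) = \left(-269 + 6 \cdot 9\right) + 17 \cdot 18 = \left(-269 + 54\right) + 306 = -215 + 306 = 91$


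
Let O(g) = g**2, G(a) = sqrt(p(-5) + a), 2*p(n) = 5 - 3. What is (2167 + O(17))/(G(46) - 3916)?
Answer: -9617696/15335009 - 2456*sqrt(47)/15335009 ≈ -0.62827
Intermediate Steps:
p(n) = 1 (p(n) = (5 - 3)/2 = (1/2)*2 = 1)
G(a) = sqrt(1 + a)
(2167 + O(17))/(G(46) - 3916) = (2167 + 17**2)/(sqrt(1 + 46) - 3916) = (2167 + 289)/(sqrt(47) - 3916) = 2456/(-3916 + sqrt(47))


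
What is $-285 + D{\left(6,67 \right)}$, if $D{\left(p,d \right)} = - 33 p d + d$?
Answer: $-13484$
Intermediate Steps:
$D{\left(p,d \right)} = d - 33 d p$ ($D{\left(p,d \right)} = - 33 d p + d = d - 33 d p$)
$-285 + D{\left(6,67 \right)} = -285 + 67 \left(1 - 198\right) = -285 + 67 \left(-197\right) = -285 - 13199 = -13484$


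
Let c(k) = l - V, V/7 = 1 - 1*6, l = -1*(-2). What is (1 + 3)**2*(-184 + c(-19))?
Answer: -2352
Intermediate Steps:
l = 2
V = -35 (V = 7*(1 - 1*6) = 7*(1 - 6) = 7*(-5) = -35)
c(k) = 37 (c(k) = 2 - 1*(-35) = 2 + 35 = 37)
(1 + 3)**2*(-184 + c(-19)) = (1 + 3)**2*(-184 + 37) = 4**2*(-147) = 16*(-147) = -2352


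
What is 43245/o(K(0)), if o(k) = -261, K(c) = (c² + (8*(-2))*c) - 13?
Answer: -4805/29 ≈ -165.69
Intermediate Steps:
K(c) = -13 + c² - 16*c (K(c) = (c² - 16*c) - 13 = -13 + c² - 16*c)
43245/o(K(0)) = 43245/(-261) = 43245*(-1/261) = -4805/29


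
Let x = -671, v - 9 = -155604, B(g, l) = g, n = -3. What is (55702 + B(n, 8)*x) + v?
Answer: -97880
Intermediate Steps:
v = -155595 (v = 9 - 155604 = -155595)
(55702 + B(n, 8)*x) + v = (55702 - 3*(-671)) - 155595 = (55702 + 2013) - 155595 = 57715 - 155595 = -97880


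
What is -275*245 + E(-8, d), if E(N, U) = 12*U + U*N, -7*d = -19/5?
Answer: -2358049/35 ≈ -67373.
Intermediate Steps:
d = 19/35 (d = -(-19)/(7*5) = -1/7*(-19/5) = 19/35 ≈ 0.54286)
E(N, U) = 12*U + N*U
-275*245 + E(-8, d) = -275*245 + 19*(12 - 8)/35 = -67375 + (19/35)*4 = -67375 + 76/35 = -2358049/35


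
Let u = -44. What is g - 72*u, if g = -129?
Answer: 3039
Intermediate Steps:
g - 72*u = -129 - 72*(-44) = -129 + 3168 = 3039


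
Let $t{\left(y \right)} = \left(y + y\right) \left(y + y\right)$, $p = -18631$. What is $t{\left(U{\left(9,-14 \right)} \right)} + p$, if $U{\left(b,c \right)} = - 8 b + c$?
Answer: $10953$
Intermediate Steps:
$U{\left(b,c \right)} = c - 8 b$
$t{\left(y \right)} = 4 y^{2}$ ($t{\left(y \right)} = 2 y 2 y = 4 y^{2}$)
$t{\left(U{\left(9,-14 \right)} \right)} + p = 4 \left(-14 - 72\right)^{2} - 18631 = 4 \left(-86\right)^{2} - 18631 = 4 \cdot 7396 - 18631 = 29584 - 18631 = 10953$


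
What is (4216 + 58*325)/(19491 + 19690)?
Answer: 23066/39181 ≈ 0.58870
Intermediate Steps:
(4216 + 58*325)/(19491 + 19690) = (4216 + 18850)/39181 = 23066*(1/39181) = 23066/39181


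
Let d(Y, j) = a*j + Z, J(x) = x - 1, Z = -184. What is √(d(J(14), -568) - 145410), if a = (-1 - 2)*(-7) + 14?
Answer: 3*I*√18386 ≈ 406.79*I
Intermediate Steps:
J(x) = -1 + x
a = 35 (a = -3*(-7) + 14 = 21 + 14 = 35)
d(Y, j) = -184 + 35*j (d(Y, j) = 35*j - 184 = -184 + 35*j)
√(d(J(14), -568) - 145410) = √((-184 + 35*(-568)) - 145410) = √((-184 - 19880) - 145410) = √(-20064 - 145410) = √(-165474) = 3*I*√18386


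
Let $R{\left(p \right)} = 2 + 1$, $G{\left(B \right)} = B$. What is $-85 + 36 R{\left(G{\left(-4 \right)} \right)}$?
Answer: $23$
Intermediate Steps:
$R{\left(p \right)} = 3$
$-85 + 36 R{\left(G{\left(-4 \right)} \right)} = -85 + 36 \cdot 3 = -85 + 108 = 23$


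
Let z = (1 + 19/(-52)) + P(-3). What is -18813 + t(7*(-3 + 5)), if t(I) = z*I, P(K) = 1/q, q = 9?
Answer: -4399799/234 ≈ -18803.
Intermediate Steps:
P(K) = ⅑ (P(K) = 1/9 = ⅑)
z = 349/468 (z = (1 + 19/(-52)) + ⅑ = (1 + 19*(-1/52)) + ⅑ = (1 - 19/52) + ⅑ = 33/52 + ⅑ = 349/468 ≈ 0.74573)
t(I) = 349*I/468
-18813 + t(7*(-3 + 5)) = -18813 + 349*(7*(-3 + 5))/468 = -18813 + 349*(7*2)/468 = -18813 + (349/468)*14 = -18813 + 2443/234 = -4399799/234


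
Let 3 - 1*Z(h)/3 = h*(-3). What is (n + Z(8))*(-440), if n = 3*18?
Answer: -59400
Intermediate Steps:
n = 54
Z(h) = 9 + 9*h (Z(h) = 9 - 3*h*(-3) = 9 - (-9)*h = 9 + 9*h)
(n + Z(8))*(-440) = (54 + (9 + 9*8))*(-440) = (54 + (9 + 72))*(-440) = (54 + 81)*(-440) = 135*(-440) = -59400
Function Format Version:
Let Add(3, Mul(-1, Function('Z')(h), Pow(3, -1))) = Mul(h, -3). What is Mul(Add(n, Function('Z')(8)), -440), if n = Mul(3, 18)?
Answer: -59400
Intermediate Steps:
n = 54
Function('Z')(h) = Add(9, Mul(9, h)) (Function('Z')(h) = Add(9, Mul(-3, Mul(h, -3))) = Add(9, Mul(-3, Mul(-3, h))) = Add(9, Mul(9, h)))
Mul(Add(n, Function('Z')(8)), -440) = Mul(Add(54, Add(9, Mul(9, 8))), -440) = Mul(Add(54, Add(9, 72)), -440) = Mul(Add(54, 81), -440) = Mul(135, -440) = -59400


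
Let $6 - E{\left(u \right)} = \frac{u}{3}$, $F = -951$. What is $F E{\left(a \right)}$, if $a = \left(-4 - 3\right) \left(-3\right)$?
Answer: $951$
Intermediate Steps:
$a = 21$ ($a = \left(-7\right) \left(-3\right) = 21$)
$E{\left(u \right)} = 6 - \frac{u}{3}$
$F E{\left(a \right)} = - 951 \left(6 - 7\right) = \left(-951\right) \left(-1\right) = 951$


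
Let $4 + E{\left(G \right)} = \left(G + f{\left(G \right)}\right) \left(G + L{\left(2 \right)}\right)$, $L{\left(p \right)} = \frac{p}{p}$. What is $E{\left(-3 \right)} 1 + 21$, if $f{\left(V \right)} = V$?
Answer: $29$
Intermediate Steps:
$L{\left(p \right)} = 1$
$E{\left(G \right)} = -4 + 2 G \left(1 + G\right)$ ($E{\left(G \right)} = -4 + \left(G + G\right) \left(G + 1\right) = -4 + 2 G \left(1 + G\right)$)
$E{\left(-3 \right)} 1 + 21 = \left(-4 + 2 \left(-3\right) + 2 \left(-3\right)^{2}\right) 1 + 21 = \left(-4 - 6 + 2 \cdot 9\right) 1 + 21 = \left(-4 - 6 + 18\right) 1 + 21 = 8 \cdot 1 + 21 = 8 + 21 = 29$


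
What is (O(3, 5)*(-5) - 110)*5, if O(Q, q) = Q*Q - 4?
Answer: -675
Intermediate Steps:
O(Q, q) = -4 + Q² (O(Q, q) = Q² - 4 = -4 + Q²)
(O(3, 5)*(-5) - 110)*5 = ((-4 + 3²)*(-5) - 110)*5 = ((-4 + 9)*(-5) - 110)*5 = (5*(-5) - 110)*5 = (-25 - 110)*5 = -135*5 = -675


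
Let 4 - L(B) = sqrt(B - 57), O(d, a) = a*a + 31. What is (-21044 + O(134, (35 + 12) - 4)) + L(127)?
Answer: -19160 - sqrt(70) ≈ -19168.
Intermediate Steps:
O(d, a) = 31 + a**2 (O(d, a) = a**2 + 31 = 31 + a**2)
L(B) = 4 - sqrt(-57 + B) (L(B) = 4 - sqrt(B - 57) = 4 - sqrt(-57 + B))
(-21044 + O(134, (35 + 12) - 4)) + L(127) = (-21044 + (31 + ((35 + 12) - 4)**2)) + (4 - sqrt(-57 + 127)) = (-21044 + (31 + (47 - 4)**2)) + (4 - sqrt(70)) = (-21044 + (31 + 43**2)) + (4 - sqrt(70)) = (-21044 + (31 + 1849)) + (4 - sqrt(70)) = (-21044 + 1880) + (4 - sqrt(70)) = -19164 + (4 - sqrt(70)) = -19160 - sqrt(70)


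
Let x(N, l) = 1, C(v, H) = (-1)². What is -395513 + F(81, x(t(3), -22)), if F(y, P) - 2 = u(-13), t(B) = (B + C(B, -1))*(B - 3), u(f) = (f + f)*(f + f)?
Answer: -394835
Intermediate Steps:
C(v, H) = 1
u(f) = 4*f² (u(f) = (2*f)*(2*f) = 4*f²)
t(B) = (1 + B)*(-3 + B) (t(B) = (B + 1)*(B - 3) = (1 + B)*(-3 + B))
F(y, P) = 678 (F(y, P) = 2 + 4*(-13)² = 2 + 4*169 = 2 + 676 = 678)
-395513 + F(81, x(t(3), -22)) = -395513 + 678 = -394835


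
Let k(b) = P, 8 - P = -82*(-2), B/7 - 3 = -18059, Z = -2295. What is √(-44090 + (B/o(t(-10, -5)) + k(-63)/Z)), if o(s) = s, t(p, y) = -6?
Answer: I*√1497174530/255 ≈ 151.74*I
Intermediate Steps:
B = -126392 (B = 21 + 7*(-18059) = 21 - 126413 = -126392)
P = -156 (P = 8 - (-82)*(-2) = 8 - 1*164 = 8 - 164 = -156)
k(b) = -156
√(-44090 + (B/o(t(-10, -5)) + k(-63)/Z)) = √(-44090 + (-126392/(-6) - 156/(-2295))) = √(-44090 + (-126392*(-⅙) - 156*(-1/2295))) = √(-44090 + (63196/3 + 52/765)) = √(-44090 + 16115032/765) = √(-17613818/765) = I*√1497174530/255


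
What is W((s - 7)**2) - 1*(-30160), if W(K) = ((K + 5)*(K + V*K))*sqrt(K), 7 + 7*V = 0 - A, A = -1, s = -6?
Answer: 593398/7 ≈ 84771.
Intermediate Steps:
V = -6/7 (V = -1 + (0 - 1*(-1))/7 = -1 + (0 + 1)/7 = -1 + (1/7)*1 = -1 + 1/7 = -6/7 ≈ -0.85714)
W(K) = K**(3/2)*(5 + K)/7 (W(K) = ((K + 5)*(K - 6*K/7))*sqrt(K) = ((5 + K)*(K/7))*sqrt(K) = (K*(5 + K)/7)*sqrt(K) = K**(3/2)*(5 + K)/7)
W((s - 7)**2) - 1*(-30160) = ((-6 - 7)**2)**(3/2)*(5 + (-6 - 7)**2)/7 - 1*(-30160) = ((-13)**2)**(3/2)*(5 + (-13)**2)/7 + 30160 = 169**(3/2)*(5 + 169)/7 + 30160 = (1/7)*2197*174 + 30160 = 382278/7 + 30160 = 593398/7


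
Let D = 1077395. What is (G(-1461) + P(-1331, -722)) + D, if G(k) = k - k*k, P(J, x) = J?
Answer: -1059918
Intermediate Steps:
G(k) = k - k²
(G(-1461) + P(-1331, -722)) + D = (-1461*(1 - 1*(-1461)) - 1331) + 1077395 = (-1461*(1 + 1461) - 1331) + 1077395 = (-1461*1462 - 1331) + 1077395 = (-2135982 - 1331) + 1077395 = -2137313 + 1077395 = -1059918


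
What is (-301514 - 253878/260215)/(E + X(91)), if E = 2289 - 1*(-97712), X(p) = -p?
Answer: -39229359694/12999040325 ≈ -3.0179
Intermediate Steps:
E = 100001 (E = 2289 + 97712 = 100001)
(-301514 - 253878/260215)/(E + X(91)) = (-301514 - 253878/260215)/(100001 - 1*91) = (-301514 - 253878*1/260215)/(100001 - 91) = (-301514 - 253878/260215)/99910 = -78458719388/260215*1/99910 = -39229359694/12999040325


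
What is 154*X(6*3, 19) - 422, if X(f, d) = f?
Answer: 2350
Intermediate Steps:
154*X(6*3, 19) - 422 = 154*(6*3) - 422 = 154*18 - 422 = 2772 - 422 = 2350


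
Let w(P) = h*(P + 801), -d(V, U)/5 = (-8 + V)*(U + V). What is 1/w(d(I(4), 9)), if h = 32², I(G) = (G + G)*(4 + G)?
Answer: -1/20110336 ≈ -4.9726e-8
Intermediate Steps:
I(G) = 2*G*(4 + G) (I(G) = (2*G)*(4 + G) = 2*G*(4 + G))
h = 1024
d(V, U) = -5*(-8 + V)*(U + V)
w(P) = 820224 + 1024*P (w(P) = 1024*(P + 801) = 1024*(801 + P) = 820224 + 1024*P)
1/w(d(I(4), 9)) = 1/(820224 + 1024*(-5*64*(4 + 4)² + 40*9 + 40*(2*4*(4 + 4)) - 5*9*2*4*(4 + 4))) = 1/(820224 + 1024*(-5*(2*4*8)² + 360 + 40*(2*4*8) - 5*9*2*4*8)) = 1/(820224 + 1024*(-5*64² + 360 + 40*64 - 5*9*64)) = 1/(820224 + 1024*(-5*4096 + 360 + 2560 - 2880)) = 1/(820224 + 1024*(-20480 + 360 + 2560 - 2880)) = 1/(820224 + 1024*(-20440)) = 1/(820224 - 20930560) = 1/(-20110336) = -1/20110336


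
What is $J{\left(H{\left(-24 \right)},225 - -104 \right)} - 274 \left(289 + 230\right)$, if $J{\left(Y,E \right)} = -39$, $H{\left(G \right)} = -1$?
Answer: $-142245$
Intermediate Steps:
$J{\left(H{\left(-24 \right)},225 - -104 \right)} - 274 \left(289 + 230\right) = -39 - 274 \left(289 + 230\right) = -39 - 274 \cdot 519 = -39 - 142206 = -142245$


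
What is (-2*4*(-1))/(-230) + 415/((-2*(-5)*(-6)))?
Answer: -9593/1380 ≈ -6.9514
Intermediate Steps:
(-2*4*(-1))/(-230) + 415/((-2*(-5)*(-6))) = -8*(-1)*(-1/230) + 415/((10*(-6))) = 8*(-1/230) + 415/(-60) = -4/115 + 415*(-1/60) = -4/115 - 83/12 = -9593/1380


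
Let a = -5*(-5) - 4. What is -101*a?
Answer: -2121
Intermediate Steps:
a = 21 (a = 25 - 4 = 21)
-101*a = -101*21 = -2121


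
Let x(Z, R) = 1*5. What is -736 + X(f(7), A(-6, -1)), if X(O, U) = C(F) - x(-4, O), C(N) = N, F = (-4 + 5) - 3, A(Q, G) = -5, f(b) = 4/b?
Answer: -743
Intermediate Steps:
x(Z, R) = 5
F = -2 (F = 1 - 3 = -2)
X(O, U) = -7 (X(O, U) = -2 - 1*5 = -2 - 5 = -7)
-736 + X(f(7), A(-6, -1)) = -736 - 7 = -743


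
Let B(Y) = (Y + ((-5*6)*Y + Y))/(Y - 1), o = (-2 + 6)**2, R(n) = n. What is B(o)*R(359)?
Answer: -160832/15 ≈ -10722.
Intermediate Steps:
o = 16 (o = 4**2 = 16)
B(Y) = -28*Y/(-1 + Y) (B(Y) = (Y + (-30*Y + Y))/(-1 + Y) = (Y - 29*Y)/(-1 + Y) = (-28*Y)/(-1 + Y) = -28*Y/(-1 + Y))
B(o)*R(359) = -28*16/(-1 + 16)*359 = -28*16/15*359 = -28*16*1/15*359 = -448/15*359 = -160832/15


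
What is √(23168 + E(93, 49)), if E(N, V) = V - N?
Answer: 2*√5781 ≈ 152.07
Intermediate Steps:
√(23168 + E(93, 49)) = √(23168 + (49 - 1*93)) = √(23168 + (49 - 93)) = √(23168 - 44) = √23124 = 2*√5781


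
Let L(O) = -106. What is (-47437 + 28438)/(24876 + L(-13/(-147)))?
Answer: -18999/24770 ≈ -0.76702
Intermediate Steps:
(-47437 + 28438)/(24876 + L(-13/(-147))) = (-47437 + 28438)/(24876 - 106) = -18999/24770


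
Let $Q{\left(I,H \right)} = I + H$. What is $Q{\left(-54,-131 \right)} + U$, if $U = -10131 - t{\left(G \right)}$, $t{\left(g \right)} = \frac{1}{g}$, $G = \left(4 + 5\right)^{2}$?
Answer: $- \frac{835597}{81} \approx -10316.0$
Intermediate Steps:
$G = 81$ ($G = 9^{2} = 81$)
$Q{\left(I,H \right)} = H + I$
$U = - \frac{820612}{81}$ ($U = -10131 - \frac{1}{81} = - \frac{820612}{81} \approx -10131.0$)
$Q{\left(-54,-131 \right)} + U = \left(-131 - 54\right) - \frac{820612}{81} = -185 - \frac{820612}{81} = - \frac{835597}{81}$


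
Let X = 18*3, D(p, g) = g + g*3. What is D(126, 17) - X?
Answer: 14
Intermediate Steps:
D(p, g) = 4*g (D(p, g) = g + 3*g = 4*g)
X = 54
D(126, 17) - X = 4*17 - 1*54 = 68 - 54 = 14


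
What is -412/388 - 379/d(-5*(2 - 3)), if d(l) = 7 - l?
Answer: -36969/194 ≈ -190.56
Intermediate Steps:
-412/388 - 379/d(-5*(2 - 3)) = -412/388 - 379/(7 - (-5)*(2 - 3)) = -412*1/388 - 379/(7 - (-5)*(-1)) = -103/97 - 379/(7 - 1*5) = -103/97 - 379/(7 - 5) = -103/97 - 379/2 = -36969/194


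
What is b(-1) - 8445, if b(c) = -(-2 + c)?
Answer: -8442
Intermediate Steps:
b(c) = 2 - c
b(-1) - 8445 = (2 - 1*(-1)) - 8445 = (2 + 1) - 8445 = 3 - 8445 = -8442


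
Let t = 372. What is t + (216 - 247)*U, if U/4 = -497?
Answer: 62000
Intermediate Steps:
U = -1988 (U = 4*(-497) = -1988)
t + (216 - 247)*U = 372 + (216 - 247)*(-1988) = 372 - 31*(-1988) = 372 + 61628 = 62000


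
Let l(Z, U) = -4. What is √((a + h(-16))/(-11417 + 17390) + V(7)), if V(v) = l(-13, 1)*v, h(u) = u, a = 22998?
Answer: I*√861676926/5973 ≈ 4.9145*I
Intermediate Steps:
V(v) = -4*v
√((a + h(-16))/(-11417 + 17390) + V(7)) = √((22998 - 16)/(-11417 + 17390) - 4*7) = √(22982/5973 - 28) = √(-144262/5973) = I*√861676926/5973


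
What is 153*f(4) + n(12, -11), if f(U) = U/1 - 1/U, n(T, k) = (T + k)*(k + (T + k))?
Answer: 2255/4 ≈ 563.75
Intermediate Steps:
n(T, k) = (T + k)*(T + 2*k)
f(U) = U - 1/U (f(U) = U*1 - 1/U = U - 1/U)
153*f(4) + n(12, -11) = 153*(4 - 1/4) + (12² + 2*(-11)² + 3*12*(-11)) = 153*(4 - 1*¼) + (144 + 2*121 - 396) = 153*(4 - ¼) + (144 + 242 - 396) = 153*(15/4) - 10 = 2295/4 - 10 = 2255/4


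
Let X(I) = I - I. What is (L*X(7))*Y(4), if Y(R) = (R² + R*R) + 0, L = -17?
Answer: 0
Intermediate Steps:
X(I) = 0
Y(R) = 2*R² (Y(R) = (R² + R²) + 0 = 2*R² + 0 = 2*R²)
(L*X(7))*Y(4) = (-17*0)*(2*4²) = 0*(2*16) = 0*32 = 0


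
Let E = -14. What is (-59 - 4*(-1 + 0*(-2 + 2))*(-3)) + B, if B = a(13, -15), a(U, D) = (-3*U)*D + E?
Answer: 500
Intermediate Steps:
a(U, D) = -14 - 3*D*U (a(U, D) = (-3*U)*D - 14 = -3*D*U - 14 = -14 - 3*D*U)
B = 571 (B = -14 - 3*(-15)*13 = -14 + 585 = 571)
(-59 - 4*(-1 + 0*(-2 + 2))*(-3)) + B = (-59 - 4*(-1 + 0*(-2 + 2))*(-3)) + 571 = (-59 - 4*(-1 + 0*0)*(-3)) + 571 = (-59 - 4*(-1 + 0)*(-3)) + 571 = (-59 - (-4)*(-3)) + 571 = (-59 - 4*3) + 571 = (-59 - 12) + 571 = -71 + 571 = 500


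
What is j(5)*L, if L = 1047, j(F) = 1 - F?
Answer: -4188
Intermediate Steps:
j(5)*L = (1 - 1*5)*1047 = (1 - 5)*1047 = -4*1047 = -4188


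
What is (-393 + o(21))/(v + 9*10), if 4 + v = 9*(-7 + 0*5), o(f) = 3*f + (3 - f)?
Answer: -348/23 ≈ -15.130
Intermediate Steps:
o(f) = 3 + 2*f
v = -67 (v = -4 + 9*(-7 + 0*5) = -4 + 9*(-7 + 0) = -4 + 9*(-7) = -4 - 63 = -67)
(-393 + o(21))/(v + 9*10) = (-393 + (3 + 2*21))/(-67 + 9*10) = (-393 + (3 + 42))/(-67 + 90) = (-393 + 45)/23 = -348*1/23 = -348/23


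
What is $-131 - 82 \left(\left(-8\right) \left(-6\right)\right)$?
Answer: $-4067$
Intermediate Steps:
$-131 - 82 \left(\left(-8\right) \left(-6\right)\right) = -131 - 3936 = -4067$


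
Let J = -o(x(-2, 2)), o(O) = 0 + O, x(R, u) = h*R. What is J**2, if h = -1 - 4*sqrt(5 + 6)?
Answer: 708 + 32*sqrt(11) ≈ 814.13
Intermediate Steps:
h = -1 - 4*sqrt(11) ≈ -14.266
x(R, u) = R*(-1 - 4*sqrt(11)) (x(R, u) = (-1 - 4*sqrt(11))*R = R*(-1 - 4*sqrt(11)))
o(O) = O
J = -2 - 8*sqrt(11) (J = -(-1)*(-2)*(1 + 4*sqrt(11)) = -(2 + 8*sqrt(11)) = -2 - 8*sqrt(11) ≈ -28.533)
J**2 = (-2 - 8*sqrt(11))**2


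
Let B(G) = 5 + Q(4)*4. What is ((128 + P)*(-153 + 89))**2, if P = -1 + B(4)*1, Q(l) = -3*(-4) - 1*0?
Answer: 132710400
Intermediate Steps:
Q(l) = 12 (Q(l) = 12 + 0 = 12)
B(G) = 53 (B(G) = 5 + 12*4 = 5 + 48 = 53)
P = 52 (P = -1 + 53*1 = -1 + 53 = 52)
((128 + P)*(-153 + 89))**2 = ((128 + 52)*(-153 + 89))**2 = (180*(-64))**2 = (-11520)**2 = 132710400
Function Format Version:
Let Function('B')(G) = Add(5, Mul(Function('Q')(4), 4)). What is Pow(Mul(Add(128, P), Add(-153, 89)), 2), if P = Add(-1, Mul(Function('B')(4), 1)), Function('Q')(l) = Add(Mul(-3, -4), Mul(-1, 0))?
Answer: 132710400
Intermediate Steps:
Function('Q')(l) = 12 (Function('Q')(l) = Add(12, 0) = 12)
Function('B')(G) = 53 (Function('B')(G) = Add(5, Mul(12, 4)) = Add(5, 48) = 53)
P = 52 (P = Add(-1, Mul(53, 1)) = Add(-1, 53) = 52)
Pow(Mul(Add(128, P), Add(-153, 89)), 2) = Pow(Mul(Add(128, 52), Add(-153, 89)), 2) = Pow(Mul(180, -64), 2) = Pow(-11520, 2) = 132710400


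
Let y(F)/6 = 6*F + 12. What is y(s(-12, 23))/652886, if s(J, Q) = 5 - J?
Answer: 342/326443 ≈ 0.0010477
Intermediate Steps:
y(F) = 72 + 36*F (y(F) = 6*(6*F + 12) = 6*(12 + 6*F) = 72 + 36*F)
y(s(-12, 23))/652886 = (72 + 36*(5 - 1*(-12)))/652886 = (72 + 36*(5 + 12))*(1/652886) = (72 + 36*17)*(1/652886) = (72 + 612)*(1/652886) = 684*(1/652886) = 342/326443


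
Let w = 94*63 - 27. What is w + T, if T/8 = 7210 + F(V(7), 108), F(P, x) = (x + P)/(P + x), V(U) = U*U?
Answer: 63583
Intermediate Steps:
V(U) = U**2
F(P, x) = 1 (F(P, x) = (P + x)/(P + x) = 1)
w = 5895 (w = 5922 - 27 = 5895)
T = 57688 (T = 8*(7210 + 1) = 8*7211 = 57688)
w + T = 5895 + 57688 = 63583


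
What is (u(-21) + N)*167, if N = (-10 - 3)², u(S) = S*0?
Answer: 28223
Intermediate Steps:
u(S) = 0
N = 169 (N = (-13)² = 169)
(u(-21) + N)*167 = (0 + 169)*167 = 169*167 = 28223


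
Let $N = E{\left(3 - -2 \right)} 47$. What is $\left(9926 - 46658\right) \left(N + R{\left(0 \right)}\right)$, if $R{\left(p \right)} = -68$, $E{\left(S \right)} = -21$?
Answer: $38752260$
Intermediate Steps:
$N = -987$ ($N = \left(-21\right) 47 = -987$)
$\left(9926 - 46658\right) \left(N + R{\left(0 \right)}\right) = \left(9926 - 46658\right) \left(-987 - 68\right) = \left(-36732\right) \left(-1055\right) = 38752260$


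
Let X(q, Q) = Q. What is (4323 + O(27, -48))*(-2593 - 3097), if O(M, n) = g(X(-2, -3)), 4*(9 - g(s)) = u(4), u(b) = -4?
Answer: -24654770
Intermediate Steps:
g(s) = 10 (g(s) = 9 - ¼*(-4) = 9 + 1 = 10)
O(M, n) = 10
(4323 + O(27, -48))*(-2593 - 3097) = (4323 + 10)*(-2593 - 3097) = 4333*(-5690) = -24654770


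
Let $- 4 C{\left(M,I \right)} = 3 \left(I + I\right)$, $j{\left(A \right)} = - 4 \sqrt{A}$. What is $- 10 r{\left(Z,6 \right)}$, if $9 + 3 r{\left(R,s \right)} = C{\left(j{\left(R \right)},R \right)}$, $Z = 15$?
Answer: $105$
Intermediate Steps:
$C{\left(M,I \right)} = - \frac{3 I}{2}$ ($C{\left(M,I \right)} = - \frac{3 \left(I + I\right)}{4} = - \frac{3 \cdot 2 I}{4} = - \frac{6 I}{4} = - \frac{3 I}{2}$)
$r{\left(R,s \right)} = -3 - \frac{R}{2}$ ($r{\left(R,s \right)} = -3 + \frac{\left(- \frac{3}{2}\right) R}{3} = -3 - \frac{R}{2}$)
$- 10 r{\left(Z,6 \right)} = - 10 \left(-3 - \frac{15}{2}\right) = \left(-10\right) \left(- \frac{21}{2}\right) = 105$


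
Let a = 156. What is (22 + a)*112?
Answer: 19936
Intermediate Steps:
(22 + a)*112 = (22 + 156)*112 = 178*112 = 19936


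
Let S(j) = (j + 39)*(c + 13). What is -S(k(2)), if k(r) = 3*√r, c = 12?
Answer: -975 - 75*√2 ≈ -1081.1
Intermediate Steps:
S(j) = 975 + 25*j (S(j) = (j + 39)*(12 + 13) = (39 + j)*25 = 975 + 25*j)
-S(k(2)) = -(975 + 25*(3*√2)) = -(975 + 75*√2) = -975 - 75*√2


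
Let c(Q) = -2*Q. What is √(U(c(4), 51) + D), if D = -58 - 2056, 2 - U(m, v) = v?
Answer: I*√2163 ≈ 46.508*I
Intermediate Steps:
U(m, v) = 2 - v
D = -2114
√(U(c(4), 51) + D) = √((2 - 1*51) - 2114) = √((2 - 51) - 2114) = √(-49 - 2114) = √(-2163) = I*√2163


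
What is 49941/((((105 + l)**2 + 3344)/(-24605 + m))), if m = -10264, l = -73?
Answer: -580464243/1456 ≈ -3.9867e+5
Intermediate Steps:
49941/((((105 + l)**2 + 3344)/(-24605 + m))) = 49941/((((105 - 73)**2 + 3344)/(-24605 - 10264))) = 49941/(((32**2 + 3344)/(-34869))) = 49941/(((1024 + 3344)*(-1/34869))) = 49941/((4368*(-1/34869))) = 49941/(-1456/11623) = 49941*(-11623/1456) = -580464243/1456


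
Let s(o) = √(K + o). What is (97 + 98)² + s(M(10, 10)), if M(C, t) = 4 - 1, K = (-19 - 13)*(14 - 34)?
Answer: 38025 + √643 ≈ 38050.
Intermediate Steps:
K = 640 (K = -32*(-20) = 640)
M(C, t) = 3 (M(C, t) = 4 - 1*1 = 4 - 1 = 3)
s(o) = √(640 + o)
(97 + 98)² + s(M(10, 10)) = (97 + 98)² + √(640 + 3) = 195² + √643 = 38025 + √643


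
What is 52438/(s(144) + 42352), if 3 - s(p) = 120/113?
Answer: 5925494/4785995 ≈ 1.2381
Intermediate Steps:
s(p) = 219/113 (s(p) = 3 - 120/113 = 219/113)
52438/(s(144) + 42352) = 52438/(219/113 + 42352) = 52438/(4785995/113) = 52438*(113/4785995) = 5925494/4785995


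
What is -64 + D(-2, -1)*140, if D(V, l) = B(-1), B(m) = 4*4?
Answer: 2176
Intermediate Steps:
B(m) = 16
D(V, l) = 16
-64 + D(-2, -1)*140 = -64 + 16*140 = -64 + 2240 = 2176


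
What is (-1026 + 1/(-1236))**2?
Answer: 1608171450769/1527696 ≈ 1.0527e+6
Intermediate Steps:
(-1026 + 1/(-1236))**2 = (-1026 - 1/1236)**2 = (-1268137/1236)**2 = 1608171450769/1527696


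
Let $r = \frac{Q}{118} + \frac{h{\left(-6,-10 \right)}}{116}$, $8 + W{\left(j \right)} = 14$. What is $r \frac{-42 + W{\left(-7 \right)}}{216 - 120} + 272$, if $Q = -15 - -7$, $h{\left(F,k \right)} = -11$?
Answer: $\frac{14895883}{54752} \approx 272.06$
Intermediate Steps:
$W{\left(j \right)} = 6$ ($W{\left(j \right)} = -8 + 14 = 6$)
$Q = -8$ ($Q = -15 + 7 = -8$)
$r = - \frac{1113}{6844}$ ($r = - \frac{8}{118} - \frac{11}{116} = \left(-8\right) \frac{1}{118} - \frac{11}{116} = - \frac{4}{59} - \frac{11}{116} = - \frac{1113}{6844} \approx -0.16262$)
$r \frac{-42 + W{\left(-7 \right)}}{216 - 120} + 272 = - \frac{1113 \frac{-42 + 6}{216 - 120}}{6844} + 272 = - \frac{1113 \left(- \frac{36}{96}\right)}{6844} + 272 = - \frac{1113 \left(\left(-36\right) \frac{1}{96}\right)}{6844} + 272 = \left(- \frac{1113}{6844}\right) \left(- \frac{3}{8}\right) + 272 = \frac{3339}{54752} + 272 = \frac{14895883}{54752}$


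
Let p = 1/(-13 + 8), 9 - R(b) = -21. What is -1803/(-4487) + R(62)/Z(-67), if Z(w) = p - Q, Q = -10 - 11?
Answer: 430281/233324 ≈ 1.8441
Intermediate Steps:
Q = -21
R(b) = 30 (R(b) = 9 - 1*(-21) = 9 + 21 = 30)
p = -⅕ (p = 1/(-5) = -⅕ ≈ -0.20000)
Z(w) = 104/5 (Z(w) = -⅕ - 1*(-21) = -⅕ + 21 = 104/5)
-1803/(-4487) + R(62)/Z(-67) = -1803/(-4487) + 30/(104/5) = -1803*(-1/4487) + 30*(5/104) = 1803/4487 + 75/52 = 430281/233324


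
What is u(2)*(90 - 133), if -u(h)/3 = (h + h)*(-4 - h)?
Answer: -3096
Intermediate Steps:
u(h) = -6*h*(-4 - h) (u(h) = -3*(h + h)*(-4 - h) = -3*2*h*(-4 - h) = -6*h*(-4 - h))
u(2)*(90 - 133) = (6*2*(4 + 2))*(90 - 133) = (6*2*6)*(-43) = 72*(-43) = -3096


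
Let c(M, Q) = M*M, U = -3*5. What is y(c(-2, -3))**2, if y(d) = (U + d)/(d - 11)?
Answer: 121/49 ≈ 2.4694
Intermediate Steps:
U = -15
c(M, Q) = M**2
y(d) = (-15 + d)/(-11 + d) (y(d) = (-15 + d)/(d - 11) = (-15 + d)/(-11 + d))
y(c(-2, -3))**2 = ((-15 + (-2)**2)/(-11 + (-2)**2))**2 = ((-15 + 4)/(-11 + 4))**2 = (-11/(-7))**2 = (-1/7*(-11))**2 = (11/7)**2 = 121/49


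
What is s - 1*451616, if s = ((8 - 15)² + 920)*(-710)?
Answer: -1139606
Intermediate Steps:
s = -687990 (s = ((-7)² + 920)*(-710) = (49 + 920)*(-710) = 969*(-710) = -687990)
s - 1*451616 = -687990 - 1*451616 = -687990 - 451616 = -1139606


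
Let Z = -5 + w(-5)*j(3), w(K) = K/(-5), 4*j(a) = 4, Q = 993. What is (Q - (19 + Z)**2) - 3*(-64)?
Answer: 960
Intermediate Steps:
j(a) = 1 (j(a) = (1/4)*4 = 1)
w(K) = -K/5 (w(K) = K*(-1/5) = -K/5)
Z = -4 (Z = -5 - 1/5*(-5)*1 = -5 + 1*1 = -5 + 1 = -4)
(Q - (19 + Z)**2) - 3*(-64) = (993 - (19 - 4)**2) - 3*(-64) = (993 - 1*15**2) - 1*(-192) = (993 - 1*225) + 192 = (993 - 225) + 192 = 768 + 192 = 960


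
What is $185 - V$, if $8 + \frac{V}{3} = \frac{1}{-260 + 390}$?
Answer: $\frac{27167}{130} \approx 208.98$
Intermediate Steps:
$V = - \frac{3117}{130}$ ($V = -24 + \frac{3}{-260 + 390} = -24 + \frac{3}{130} = - \frac{3117}{130} \approx -23.977$)
$185 - V = 185 - - \frac{3117}{130} = 185 + \frac{3117}{130} = \frac{27167}{130}$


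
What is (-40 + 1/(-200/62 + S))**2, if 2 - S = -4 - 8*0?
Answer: 11621281/7396 ≈ 1571.3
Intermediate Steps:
S = 6 (S = 2 - (-4 - 8*0) = 2 - (-4 + 0) = 2 - 1*(-4) = 2 + 4 = 6)
(-40 + 1/(-200/62 + S))**2 = (-40 + 1/(-200/62 + 6))**2 = (-40 + 1/(-200*1/62 + 6))**2 = (-40 + 1/(-100/31 + 6))**2 = (-40 + 1/(86/31))**2 = (-40 + 31/86)**2 = (-3409/86)**2 = 11621281/7396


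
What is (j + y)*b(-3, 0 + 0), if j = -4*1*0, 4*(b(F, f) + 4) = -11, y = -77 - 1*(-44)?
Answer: 891/4 ≈ 222.75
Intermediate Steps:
y = -33 (y = -77 + 44 = -33)
b(F, f) = -27/4 (b(F, f) = -4 + (1/4)*(-11) = -4 - 11/4 = -27/4)
j = 0 (j = -4*0 = 0)
(j + y)*b(-3, 0 + 0) = (0 - 33)*(-27/4) = -33*(-27/4) = 891/4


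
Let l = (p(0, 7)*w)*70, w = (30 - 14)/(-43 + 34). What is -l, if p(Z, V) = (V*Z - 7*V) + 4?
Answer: -5600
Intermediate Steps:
p(Z, V) = 4 - 7*V + V*Z (p(Z, V) = (-7*V + V*Z) + 4 = 4 - 7*V + V*Z)
w = -16/9 (w = 16/(-9) = 16*(-⅑) = -16/9 ≈ -1.7778)
l = 5600 (l = ((4 - 7*7 + 7*0)*(-16/9))*70 = ((4 - 49 + 0)*(-16/9))*70 = -45*(-16/9)*70 = 80*70 = 5600)
-l = -1*5600 = -5600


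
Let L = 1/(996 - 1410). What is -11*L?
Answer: 11/414 ≈ 0.026570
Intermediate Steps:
L = -1/414 (L = 1/(-414) = -1/414 ≈ -0.0024155)
-11*L = -11*(-1/414) = 11/414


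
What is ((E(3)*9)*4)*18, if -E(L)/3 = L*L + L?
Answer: -23328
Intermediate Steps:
E(L) = -3*L - 3*L² (E(L) = -3*(L*L + L) = -3*(L² + L) = -3*(L + L²) = -3*L - 3*L²)
((E(3)*9)*4)*18 = ((-3*3*(1 + 3)*9)*4)*18 = ((-3*3*4*9)*4)*18 = (-36*9*4)*18 = -324*4*18 = -1296*18 = -23328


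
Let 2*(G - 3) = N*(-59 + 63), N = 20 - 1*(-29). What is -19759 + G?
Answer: -19658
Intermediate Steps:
N = 49 (N = 20 + 29 = 49)
G = 101 (G = 3 + (49*(-59 + 63))/2 = 3 + (49*4)/2 = 3 + (½)*196 = 3 + 98 = 101)
-19759 + G = -19759 + 101 = -19658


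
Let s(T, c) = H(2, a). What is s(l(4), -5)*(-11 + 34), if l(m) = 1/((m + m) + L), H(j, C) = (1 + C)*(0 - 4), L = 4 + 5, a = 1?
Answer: -184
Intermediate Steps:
L = 9
H(j, C) = -4 - 4*C (H(j, C) = (1 + C)*(-4) = -4 - 4*C)
l(m) = 1/(9 + 2*m) (l(m) = 1/((m + m) + 9) = 1/(2*m + 9) = 1/(9 + 2*m))
s(T, c) = -8 (s(T, c) = -4 - 4*1 = -4 - 4 = -8)
s(l(4), -5)*(-11 + 34) = -8*(-11 + 34) = -8*23 = -184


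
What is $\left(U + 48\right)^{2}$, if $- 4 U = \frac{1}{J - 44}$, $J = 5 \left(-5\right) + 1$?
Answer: $\frac{170485249}{73984} \approx 2304.4$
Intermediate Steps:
$J = -24$ ($J = -25 + 1 = -24$)
$U = \frac{1}{272}$ ($U = - \frac{1}{4 \left(-24 - 44\right)} = - \frac{1}{4 \left(-68\right)} = \left(- \frac{1}{4}\right) \left(- \frac{1}{68}\right) = \frac{1}{272} \approx 0.0036765$)
$\left(U + 48\right)^{2} = \left(\frac{1}{272} + 48\right)^{2} = \left(\frac{13057}{272}\right)^{2} = \frac{170485249}{73984}$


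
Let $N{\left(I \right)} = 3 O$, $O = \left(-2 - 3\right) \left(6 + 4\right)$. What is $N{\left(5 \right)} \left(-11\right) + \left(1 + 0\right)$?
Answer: $1651$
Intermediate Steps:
$O = -50$ ($O = \left(-5\right) 10 = -50$)
$N{\left(I \right)} = -150$ ($N{\left(I \right)} = 3 \left(-50\right) = -150$)
$N{\left(5 \right)} \left(-11\right) + \left(1 + 0\right) = \left(-150\right) \left(-11\right) + \left(1 + 0\right) = 1650 + 1 = 1651$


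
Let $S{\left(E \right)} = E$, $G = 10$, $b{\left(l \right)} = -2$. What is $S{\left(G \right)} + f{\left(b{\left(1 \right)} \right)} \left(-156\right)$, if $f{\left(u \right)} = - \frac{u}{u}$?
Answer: $166$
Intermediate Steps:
$f{\left(u \right)} = -1$ ($f{\left(u \right)} = \left(-1\right) 1 = -1$)
$S{\left(G \right)} + f{\left(b{\left(1 \right)} \right)} \left(-156\right) = 10 - -156 = 10 + 156 = 166$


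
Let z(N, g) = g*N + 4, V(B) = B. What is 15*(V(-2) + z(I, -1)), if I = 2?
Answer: 0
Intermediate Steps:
z(N, g) = 4 + N*g (z(N, g) = N*g + 4 = 4 + N*g)
15*(V(-2) + z(I, -1)) = 15*(-2 + (4 + 2*(-1))) = 15*(-2 + (4 - 2)) = 15*(-2 + 2) = 15*0 = 0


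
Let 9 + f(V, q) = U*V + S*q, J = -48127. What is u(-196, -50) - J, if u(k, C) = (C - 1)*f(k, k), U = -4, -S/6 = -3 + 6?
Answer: -171326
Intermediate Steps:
S = -18 (S = -6*(-3 + 6) = -6*3 = -18)
f(V, q) = -9 - 18*q - 4*V (f(V, q) = -9 + (-4*V - 18*q) = -9 + (-18*q - 4*V) = -9 - 18*q - 4*V)
u(k, C) = (-1 + C)*(-9 - 22*k) (u(k, C) = (C - 1)*(-9 - 18*k - 4*k) = (-1 + C)*(-9 - 22*k))
u(-196, -50) - J = -(-1 - 50)*(9 + 22*(-196)) - 1*(-48127) = -1*(-51)*(9 - 4312) + 48127 = -1*(-51)*(-4303) + 48127 = -219453 + 48127 = -171326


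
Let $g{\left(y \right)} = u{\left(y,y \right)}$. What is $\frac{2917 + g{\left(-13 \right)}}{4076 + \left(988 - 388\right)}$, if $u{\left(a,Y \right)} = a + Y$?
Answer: $\frac{413}{668} \approx 0.61826$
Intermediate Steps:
$u{\left(a,Y \right)} = Y + a$
$g{\left(y \right)} = 2 y$ ($g{\left(y \right)} = y + y = 2 y$)
$\frac{2917 + g{\left(-13 \right)}}{4076 + \left(988 - 388\right)} = \frac{2917 + 2 \left(-13\right)}{4076 + \left(988 - 388\right)} = \frac{2917 - 26}{4076 + 600} = \frac{2891}{4676} = 2891 \cdot \frac{1}{4676} = \frac{413}{668}$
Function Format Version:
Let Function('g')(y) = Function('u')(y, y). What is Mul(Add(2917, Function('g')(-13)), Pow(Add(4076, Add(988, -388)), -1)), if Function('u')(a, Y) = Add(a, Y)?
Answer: Rational(413, 668) ≈ 0.61826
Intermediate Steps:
Function('u')(a, Y) = Add(Y, a)
Function('g')(y) = Mul(2, y) (Function('g')(y) = Add(y, y) = Mul(2, y))
Mul(Add(2917, Function('g')(-13)), Pow(Add(4076, Add(988, -388)), -1)) = Mul(Add(2917, Mul(2, -13)), Pow(Add(4076, Add(988, -388)), -1)) = Mul(Add(2917, -26), Pow(Add(4076, 600), -1)) = Mul(2891, Pow(4676, -1)) = Mul(2891, Rational(1, 4676)) = Rational(413, 668)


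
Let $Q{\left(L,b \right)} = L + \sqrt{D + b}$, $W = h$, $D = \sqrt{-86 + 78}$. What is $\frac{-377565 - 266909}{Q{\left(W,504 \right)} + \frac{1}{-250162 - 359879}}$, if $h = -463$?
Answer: $\frac{393155563434}{282448984 - 610041 \sqrt{2} \sqrt{252 + i \sqrt{2}}} \approx 1462.9 + 0.20918 i$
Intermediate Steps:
$D = 2 i \sqrt{2}$ ($D = \sqrt{-8} = 2 i \sqrt{2} \approx 2.8284 i$)
$W = -463$
$Q{\left(L,b \right)} = L + \sqrt{b + 2 i \sqrt{2}}$ ($Q{\left(L,b \right)} = L + \sqrt{2 i \sqrt{2} + b} = L + \sqrt{b + 2 i \sqrt{2}}$)
$\frac{-377565 - 266909}{Q{\left(W,504 \right)} + \frac{1}{-250162 - 359879}} = \frac{-377565 - 266909}{\left(-463 + \sqrt{504 + 2 i \sqrt{2}}\right) + \frac{1}{-250162 - 359879}} = - \frac{644474}{\left(-463 + \sqrt{504 + 2 i \sqrt{2}}\right) + \frac{1}{-610041}} = - \frac{644474}{\left(-463 + \sqrt{504 + 2 i \sqrt{2}}\right) - \frac{1}{610041}} = - \frac{644474}{- \frac{282448984}{610041} + \sqrt{504 + 2 i \sqrt{2}}}$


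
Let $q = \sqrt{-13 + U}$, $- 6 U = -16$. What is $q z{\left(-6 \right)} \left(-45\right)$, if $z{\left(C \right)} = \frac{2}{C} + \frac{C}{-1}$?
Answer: $- 85 i \sqrt{93} \approx - 819.71 i$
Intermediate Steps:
$U = \frac{8}{3}$ ($U = \left(- \frac{1}{6}\right) \left(-16\right) = \frac{8}{3} \approx 2.6667$)
$q = \frac{i \sqrt{93}}{3}$ ($q = \sqrt{-13 + \frac{8}{3}} = \sqrt{- \frac{31}{3}} = \frac{i \sqrt{93}}{3} \approx 3.2146 i$)
$z{\left(C \right)} = - C + \frac{2}{C}$ ($z{\left(C \right)} = \frac{2}{C} + C \left(-1\right) = \frac{2}{C} - C = - C + \frac{2}{C}$)
$q z{\left(-6 \right)} \left(-45\right) = \frac{i \sqrt{93}}{3} \left(\left(-1\right) \left(-6\right) + \frac{2}{-6}\right) \left(-45\right) = \frac{i \sqrt{93}}{3} \left(6 + 2 \left(- \frac{1}{6}\right)\right) \left(-45\right) = \frac{i \sqrt{93}}{3} \left(6 - \frac{1}{3}\right) \left(-45\right) = \frac{i \sqrt{93}}{3} \cdot \frac{17}{3} \left(-45\right) = \frac{17 i \sqrt{93}}{9} \left(-45\right) = - 85 i \sqrt{93}$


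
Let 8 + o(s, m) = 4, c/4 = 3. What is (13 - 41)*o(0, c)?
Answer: 112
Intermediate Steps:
c = 12 (c = 4*3 = 12)
o(s, m) = -4 (o(s, m) = -8 + 4 = -4)
(13 - 41)*o(0, c) = (13 - 41)*(-4) = -28*(-4) = 112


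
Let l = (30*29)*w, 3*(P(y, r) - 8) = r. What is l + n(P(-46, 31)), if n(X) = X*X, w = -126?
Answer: -983555/9 ≈ -1.0928e+5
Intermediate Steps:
P(y, r) = 8 + r/3
n(X) = X**2
l = -109620 (l = (30*29)*(-126) = 870*(-126) = -109620)
l + n(P(-46, 31)) = -109620 + (8 + (1/3)*31)**2 = -109620 + (8 + 31/3)**2 = -109620 + (55/3)**2 = -109620 + 3025/9 = -983555/9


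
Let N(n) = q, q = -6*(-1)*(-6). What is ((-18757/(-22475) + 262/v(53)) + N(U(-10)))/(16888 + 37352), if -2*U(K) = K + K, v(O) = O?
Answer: -35999729/64609332000 ≈ -0.00055719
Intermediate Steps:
U(K) = -K (U(K) = -(K + K)/2 = -K)
q = -36 (q = 6*(-6) = -36)
N(n) = -36
((-18757/(-22475) + 262/v(53)) + N(U(-10)))/(16888 + 37352) = ((-18757/(-22475) + 262/53) - 36)/(16888 + 37352) = ((-18757*(-1/22475) + 262*(1/53)) - 36)/54240 = ((18757/22475 + 262/53) - 36)*(1/54240) = (6882571/1191175 - 36)*(1/54240) = -35999729/1191175*1/54240 = -35999729/64609332000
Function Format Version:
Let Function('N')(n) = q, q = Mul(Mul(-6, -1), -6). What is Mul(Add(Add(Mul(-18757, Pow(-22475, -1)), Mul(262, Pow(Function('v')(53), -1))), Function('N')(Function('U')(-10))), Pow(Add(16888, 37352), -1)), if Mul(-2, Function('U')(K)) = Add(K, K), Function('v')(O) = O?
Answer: Rational(-35999729, 64609332000) ≈ -0.00055719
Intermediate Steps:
Function('U')(K) = Mul(-1, K) (Function('U')(K) = Mul(Rational(-1, 2), Add(K, K)) = Mul(Rational(-1, 2), Mul(2, K)) = Mul(-1, K))
q = -36 (q = Mul(6, -6) = -36)
Function('N')(n) = -36
Mul(Add(Add(Mul(-18757, Pow(-22475, -1)), Mul(262, Pow(Function('v')(53), -1))), Function('N')(Function('U')(-10))), Pow(Add(16888, 37352), -1)) = Mul(Add(Add(Mul(-18757, Pow(-22475, -1)), Mul(262, Pow(53, -1))), -36), Pow(Add(16888, 37352), -1)) = Mul(Add(Add(Mul(-18757, Rational(-1, 22475)), Mul(262, Rational(1, 53))), -36), Pow(54240, -1)) = Mul(Add(Add(Rational(18757, 22475), Rational(262, 53)), -36), Rational(1, 54240)) = Mul(Add(Rational(6882571, 1191175), -36), Rational(1, 54240)) = Mul(Rational(-35999729, 1191175), Rational(1, 54240)) = Rational(-35999729, 64609332000)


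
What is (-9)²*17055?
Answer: 1381455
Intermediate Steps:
(-9)²*17055 = 81*17055 = 1381455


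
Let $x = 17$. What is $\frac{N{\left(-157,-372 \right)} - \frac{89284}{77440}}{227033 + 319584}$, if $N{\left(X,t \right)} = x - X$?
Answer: $\frac{3346319}{10582505120} \approx 0.00031621$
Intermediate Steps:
$N{\left(X,t \right)} = 17 - X$
$\frac{N{\left(-157,-372 \right)} - \frac{89284}{77440}}{227033 + 319584} = \frac{\left(17 - -157\right) - \frac{89284}{77440}}{227033 + 319584} = \frac{\left(17 + 157\right) - \frac{22321}{19360}}{546617} = \left(174 - \frac{22321}{19360}\right) \frac{1}{546617} = \frac{3346319}{19360} \cdot \frac{1}{546617} = \frac{3346319}{10582505120}$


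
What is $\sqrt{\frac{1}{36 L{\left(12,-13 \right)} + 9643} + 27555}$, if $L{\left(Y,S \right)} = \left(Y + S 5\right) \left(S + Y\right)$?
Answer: $\frac{\sqrt{3676542447106}}{11551} \approx 166.0$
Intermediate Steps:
$L{\left(Y,S \right)} = \left(S + Y\right) \left(Y + 5 S\right)$ ($L{\left(Y,S \right)} = \left(Y + 5 S\right) \left(S + Y\right) = \left(S + Y\right) \left(Y + 5 S\right)$)
$\sqrt{\frac{1}{36 L{\left(12,-13 \right)} + 9643} + 27555} = \sqrt{\frac{1}{36 \left(12^{2} + 5 \left(-13\right)^{2} + 6 \left(-13\right) 12\right) + 9643} + 27555} = \sqrt{\frac{1}{36 \left(144 + 5 \cdot 169 - 936\right) + 9643} + 27555} = \sqrt{\frac{1}{36 \left(144 + 845 - 936\right) + 9643} + 27555} = \sqrt{\frac{1}{36 \cdot 53 + 9643} + 27555} = \sqrt{\frac{1}{1908 + 9643} + 27555} = \sqrt{\frac{1}{11551} + 27555} = \sqrt{\frac{318287806}{11551}} = \frac{\sqrt{3676542447106}}{11551}$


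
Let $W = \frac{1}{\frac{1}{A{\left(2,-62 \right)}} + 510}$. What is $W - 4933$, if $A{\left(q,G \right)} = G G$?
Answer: $- \frac{9670851609}{1960441} \approx -4933.0$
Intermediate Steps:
$A{\left(q,G \right)} = G^{2}$
$W = \frac{3844}{1960441}$ ($W = \frac{1}{\frac{1}{\left(-62\right)^{2}} + 510} = \frac{1}{\frac{1}{3844} + 510} = \frac{1}{\frac{1960441}{3844}} = \frac{3844}{1960441} \approx 0.0019608$)
$W - 4933 = \frac{3844}{1960441} - 4933 = - \frac{9670851609}{1960441}$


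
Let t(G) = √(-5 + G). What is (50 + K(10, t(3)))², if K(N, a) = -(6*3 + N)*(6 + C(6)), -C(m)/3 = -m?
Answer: 386884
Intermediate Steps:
C(m) = 3*m (C(m) = -(-3)*m = 3*m)
K(N, a) = -432 - 24*N (K(N, a) = -(6*3 + N)*(6 + 3*6) = -(18 + N)*(6 + 18) = -(18 + N)*24 = -(432 + 24*N) = -432 - 24*N)
(50 + K(10, t(3)))² = (50 + (-432 - 24*10))² = (50 + (-432 - 240))² = (50 - 672)² = (-622)² = 386884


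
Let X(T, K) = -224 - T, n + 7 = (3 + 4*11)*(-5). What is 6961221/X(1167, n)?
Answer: -6961221/1391 ≈ -5004.5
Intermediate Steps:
n = -242 (n = -7 + (3 + 4*11)*(-5) = -7 + (3 + 44)*(-5) = -7 + 47*(-5) = -7 - 235 = -242)
6961221/X(1167, n) = 6961221/(-224 - 1*1167) = 6961221/(-224 - 1167) = 6961221/(-1391) = 6961221*(-1/1391) = -6961221/1391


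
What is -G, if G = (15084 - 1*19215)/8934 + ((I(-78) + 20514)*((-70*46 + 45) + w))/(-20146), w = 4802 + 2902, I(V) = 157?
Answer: 9958035748/2142671 ≈ 4647.5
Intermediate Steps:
w = 7704
G = -9958035748/2142671 (G = (15084 - 1*19215)/8934 + ((157 + 20514)*((-70*46 + 45) + 7704))/(-20146) = (15084 - 19215)*(1/8934) + (20671*((-3220 + 45) + 7704))*(-1/20146) = -4131*1/8934 + (20671*(-3175 + 7704))*(-1/20146) = -1377/2978 + (20671*4529)*(-1/20146) = -1377/2978 + 93618959*(-1/20146) = -1377/2978 - 13374137/2878 = -9958035748/2142671 ≈ -4647.5)
-G = -1*(-9958035748/2142671) = 9958035748/2142671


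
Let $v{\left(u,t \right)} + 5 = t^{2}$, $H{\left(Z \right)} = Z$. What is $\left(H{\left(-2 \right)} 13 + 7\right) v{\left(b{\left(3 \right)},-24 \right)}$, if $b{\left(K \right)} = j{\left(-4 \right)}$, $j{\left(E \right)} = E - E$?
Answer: $-10849$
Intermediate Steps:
$j{\left(E \right)} = 0$
$b{\left(K \right)} = 0$
$v{\left(u,t \right)} = -5 + t^{2}$
$\left(H{\left(-2 \right)} 13 + 7\right) v{\left(b{\left(3 \right)},-24 \right)} = \left(\left(-2\right) 13 + 7\right) \left(-5 + \left(-24\right)^{2}\right) = \left(-26 + 7\right) \left(-5 + 576\right) = \left(-19\right) 571 = -10849$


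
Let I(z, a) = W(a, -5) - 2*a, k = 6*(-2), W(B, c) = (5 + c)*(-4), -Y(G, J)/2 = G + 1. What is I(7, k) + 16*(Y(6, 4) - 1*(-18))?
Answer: 88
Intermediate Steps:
Y(G, J) = -2 - 2*G (Y(G, J) = -2*(G + 1) = -2*(1 + G) = -2 - 2*G)
W(B, c) = -20 - 4*c
k = -12
I(z, a) = -2*a (I(z, a) = (-20 - 4*(-5)) - 2*a = (-20 + 20) - 2*a = 0 - 2*a = -2*a)
I(7, k) + 16*(Y(6, 4) - 1*(-18)) = -2*(-12) + 16*((-2 - 2*6) - 1*(-18)) = 24 + 16*((-2 - 12) + 18) = 24 + 16*(-14 + 18) = 24 + 16*4 = 24 + 64 = 88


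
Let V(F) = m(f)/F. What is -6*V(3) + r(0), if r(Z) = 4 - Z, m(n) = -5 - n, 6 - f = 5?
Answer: 16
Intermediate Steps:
f = 1 (f = 6 - 1*5 = 6 - 5 = 1)
V(F) = -6/F (V(F) = (-5 - 1*1)/F = (-5 - 1)/F = -6/F)
-6*V(3) + r(0) = -(-36)/3 + (4 - 1*0) = -(-36)/3 + (4 + 0) = -6*(-2) + 4 = 12 + 4 = 16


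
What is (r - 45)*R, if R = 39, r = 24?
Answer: -819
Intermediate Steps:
(r - 45)*R = (24 - 45)*39 = -21*39 = -819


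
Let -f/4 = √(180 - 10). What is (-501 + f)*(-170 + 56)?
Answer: 57114 + 456*√170 ≈ 63060.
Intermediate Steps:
f = -4*√170 (f = -4*√(180 - 10) = -4*√170 ≈ -52.154)
(-501 + f)*(-170 + 56) = (-501 - 4*√170)*(-170 + 56) = (-501 - 4*√170)*(-114) = 57114 + 456*√170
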